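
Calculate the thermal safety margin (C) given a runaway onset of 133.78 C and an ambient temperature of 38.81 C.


margin = T_onset - T_ambient = 133.78 - 38.81 = 94.97 C

94.97 C


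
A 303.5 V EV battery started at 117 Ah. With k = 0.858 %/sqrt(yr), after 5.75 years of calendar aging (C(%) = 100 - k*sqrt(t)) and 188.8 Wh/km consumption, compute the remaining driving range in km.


Step 1: capacity retention = 100 - 0.858 * sqrt(5.75) = 100 - 0.858 * 2.3979 = 97.943%
Step 2: C_now = 117 * 97.943/100 = 114.59 Ah
Step 3: E_pack = V * C_now = 303.5 * 114.59 = 34778 Wh
Step 4: range = E_pack / consumption = 34778 / 188.8 = 184.2 km

184.2 km


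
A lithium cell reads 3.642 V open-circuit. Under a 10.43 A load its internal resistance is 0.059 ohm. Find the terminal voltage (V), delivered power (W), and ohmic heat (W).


Step 1: V_terminal = OCV - I*R = 3.642 - 10.43 * 0.059 = 3.0266 V
Step 2: P_out = V_terminal * I = 3.0266 * 10.43 = 31.57 W
Step 3: Q = I^2 * R = 10.43^2 * 0.059 = 6.418 W

V=3.0266 V, P=31.57 W, Q=6.418 W


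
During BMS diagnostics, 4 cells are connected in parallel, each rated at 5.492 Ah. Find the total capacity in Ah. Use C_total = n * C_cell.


C_total = 4 * 5.492 = 21.968 Ah

21.968 Ah


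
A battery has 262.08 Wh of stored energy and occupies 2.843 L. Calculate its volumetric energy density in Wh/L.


Volumetric ED = 262.08 Wh / 2.843 L = 92.18 Wh/L

92.18 Wh/L


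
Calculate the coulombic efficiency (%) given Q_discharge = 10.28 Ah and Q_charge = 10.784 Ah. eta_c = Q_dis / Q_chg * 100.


Coulombic efficiency = 10.28/10.784 * 100% = 95.33%

95.33%


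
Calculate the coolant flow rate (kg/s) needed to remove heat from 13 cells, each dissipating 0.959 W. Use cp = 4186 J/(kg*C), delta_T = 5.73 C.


Step 1: Total heat Q = 13 * 0.959 W = 12.467 W
Step 2: denom = cp * dT = 4186 * 5.73 = 23986
Step 3: m_dot = 12.467 / 23986 = 5.198e-04 kg/s

5.198e-04 kg/s


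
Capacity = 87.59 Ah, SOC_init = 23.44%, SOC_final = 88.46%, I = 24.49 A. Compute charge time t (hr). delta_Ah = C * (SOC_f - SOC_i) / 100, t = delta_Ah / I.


Step 1: dSOC = 88.46% - 23.44% = 65.02%
Step 2: delta_Ah = 87.59 * 65.02 / 100 = 56.951 Ah
Step 3: t = 56.951 / 24.49 = 2.325 hr

2.325 hr


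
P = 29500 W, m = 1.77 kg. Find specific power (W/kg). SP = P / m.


SP = P / m = 29500 / 1.77 = 16670 W/kg

16670 W/kg


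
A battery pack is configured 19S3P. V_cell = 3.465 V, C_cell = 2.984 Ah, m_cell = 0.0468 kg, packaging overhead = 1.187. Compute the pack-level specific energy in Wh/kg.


Step 1: V_pack = 19 * 3.465 = 65.835 V
Step 2: C_pack = 3 * 2.984 = 8.952 Ah
Step 3: E_pack = V_pack * C_pack = 65.835 * 8.952 = 589.35 Wh
Step 4: m_pack = 19 * 3 * 0.0468 * 1.187 = 3.1664 kg
Step 5: ED = E_pack / m_pack = 589.35 / 3.1664 = 186.1 Wh/kg

186.1 Wh/kg


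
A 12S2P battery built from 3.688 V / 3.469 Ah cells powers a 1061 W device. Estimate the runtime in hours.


Step 1: E_pack = Ns * V_cell * Np * C_cell = 12 * 3.688 * 2 * 3.469 = 307.05 Wh
Step 2: t = E_pack / P = 307.05 / 1061 = 0.2894 hr

0.2894 hr


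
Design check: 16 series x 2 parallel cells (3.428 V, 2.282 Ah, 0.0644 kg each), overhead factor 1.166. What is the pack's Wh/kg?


Step 1: V_pack = 16 * 3.428 = 54.848 V
Step 2: C_pack = 2 * 2.282 = 4.564 Ah
Step 3: E_pack = V_pack * C_pack = 54.848 * 4.564 = 250.33 Wh
Step 4: m_pack = 16 * 2 * 0.0644 * 1.166 = 2.4029 kg
Step 5: ED = E_pack / m_pack = 250.33 / 2.4029 = 104.2 Wh/kg

104.2 Wh/kg


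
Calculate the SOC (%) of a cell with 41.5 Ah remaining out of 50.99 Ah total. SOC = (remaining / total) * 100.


SOC% = 41.5 / 50.99 * 100 = 81.39%

81.39%


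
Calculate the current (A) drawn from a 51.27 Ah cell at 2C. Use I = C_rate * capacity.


At 2C: I = 2 * 51.27 Ah = 102.54 A

102.54 A


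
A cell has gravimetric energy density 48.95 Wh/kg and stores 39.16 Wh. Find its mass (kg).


m = E / ED = 39.16 / 48.95 = 0.8000 kg

0.8000 kg


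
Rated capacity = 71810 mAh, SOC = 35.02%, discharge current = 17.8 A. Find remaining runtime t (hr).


Convert: C_total = 71810 mAh = 71.81 Ah
Step 1: remaining = SOC/100 * C_total = 35.02/100 * 71.81 = 25.148 Ah
Step 2: t = remaining / I = 25.148 / 17.8 = 1.413 hr

1.413 hr


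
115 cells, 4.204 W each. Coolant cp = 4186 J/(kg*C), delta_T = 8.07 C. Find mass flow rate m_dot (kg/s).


Step 1: Total heat Q = 115 * 4.204 W = 483.46 W
Step 2: denom = cp * dT = 4186 * 8.07 = 33781
Step 3: m_dot = 483.46 / 33781 = 0.01431 kg/s

0.01431 kg/s


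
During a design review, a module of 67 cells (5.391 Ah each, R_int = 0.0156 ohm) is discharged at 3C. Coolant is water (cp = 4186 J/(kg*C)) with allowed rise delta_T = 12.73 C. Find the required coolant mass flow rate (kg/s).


Step 1: I = 3 * 5.391 = 16.173 A
Step 2: Q_cell = I^2 * R = 16.173^2 * 0.0156 = 4.0804 W
Step 3: Q_total = 67 * 4.0804 = 273.39 W
Step 4: m_dot = Q_total / (cp * dT) = 273.39 / (4186 * 12.73) = 0.005130 kg/s

0.005130 kg/s


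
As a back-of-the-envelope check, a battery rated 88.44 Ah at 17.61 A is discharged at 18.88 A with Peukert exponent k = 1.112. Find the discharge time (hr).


t_rated = C / I_rated = 88.44 / 17.61 = 5.0221 hr
(I_rated/I)^k = (0.93273)^1.112 = 0.92548
t = t_rated * (I_rated/I)^k = 5.0221 * 0.92548 = 4.648 hr

4.648 hr


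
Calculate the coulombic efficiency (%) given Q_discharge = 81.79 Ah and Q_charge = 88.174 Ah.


eta_c = Q_dis / Q_chg * 100 = 81.79 / 88.174 * 100 = 92.76%

92.76%


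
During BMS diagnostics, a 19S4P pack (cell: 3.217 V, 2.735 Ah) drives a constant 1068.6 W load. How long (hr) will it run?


Step 1: E_pack = Ns * V_cell * Np * C_cell = 19 * 3.217 * 4 * 2.735 = 668.69 Wh
Step 2: t = E_pack / P = 668.69 / 1068.6 = 0.6258 hr

0.6258 hr


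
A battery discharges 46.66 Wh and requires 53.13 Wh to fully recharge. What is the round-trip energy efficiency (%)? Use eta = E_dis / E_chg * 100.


eta_e = E_dis / E_chg * 100 = 46.66 / 53.13 * 100 = 87.82%

87.82%


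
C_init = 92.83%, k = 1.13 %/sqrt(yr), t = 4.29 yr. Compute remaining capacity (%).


sqrt(t) = sqrt(4.29) = 2.0712
C_final = 92.83 - 1.13 * 2.0712 = 90.49%

90.49%


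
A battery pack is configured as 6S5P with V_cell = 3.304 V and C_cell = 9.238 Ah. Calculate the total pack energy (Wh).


V_pack = 6 * 3.304 = 19.824 V
C_pack = 5 * 9.238 = 46.19 Ah
E = V_pack * C_pack = 19.824 * 46.19 = 915.7 Wh

915.7 Wh


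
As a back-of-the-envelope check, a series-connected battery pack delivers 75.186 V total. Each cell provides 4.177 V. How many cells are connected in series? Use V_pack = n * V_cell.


n = V_pack / V_cell = 75.186 / 4.177 = 18

18


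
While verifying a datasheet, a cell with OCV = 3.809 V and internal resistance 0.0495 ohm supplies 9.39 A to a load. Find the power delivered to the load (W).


Step 1: V_terminal = OCV - I*R = 3.809 - 9.39 * 0.0495 = 3.3442 V
Step 2: P_out = V_terminal * I = 3.3442 * 9.39 = 31.40 W

31.40 W


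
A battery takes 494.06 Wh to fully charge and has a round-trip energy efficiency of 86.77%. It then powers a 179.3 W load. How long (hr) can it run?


Step 1: E_discharge = eta/100 * E_charge = 86.77/100 * 494.06 = 428.7 Wh
Step 2: t = E_discharge / P = 428.7 / 179.3 = 2.391 hr

2.391 hr


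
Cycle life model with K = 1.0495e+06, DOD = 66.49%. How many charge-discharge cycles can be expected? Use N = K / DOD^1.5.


Step 1: DOD^1.5 = 66.49^1.5 = 542.17
Step 2: N = 1.0495e+06 / 542.17 = 1936 cycles

1936 cycles


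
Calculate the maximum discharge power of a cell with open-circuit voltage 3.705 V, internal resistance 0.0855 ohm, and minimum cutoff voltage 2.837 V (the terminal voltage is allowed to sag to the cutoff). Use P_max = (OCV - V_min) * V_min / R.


P_max = (OCV - V_min) * V_min / R = (3.705 - 2.837) * 2.837 / 0.0855 = 0.868 * 2.837 / 0.0855 = 28.80 W

28.80 W


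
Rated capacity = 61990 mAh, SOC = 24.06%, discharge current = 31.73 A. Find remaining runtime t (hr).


Convert: C_total = 61990 mAh = 61.99 Ah
Step 1: remaining = SOC/100 * C_total = 24.06/100 * 61.99 = 14.915 Ah
Step 2: t = remaining / I = 14.915 / 31.73 = 0.4701 hr

0.4701 hr


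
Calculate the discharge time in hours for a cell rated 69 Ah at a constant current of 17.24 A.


Runtime = 69 Ah / 17.24 A = 4.002 hr

4.002 hr


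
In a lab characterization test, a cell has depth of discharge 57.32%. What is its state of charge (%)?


SOC = 100 - DOD = 100 - 57.32 = 42.68%

42.68%


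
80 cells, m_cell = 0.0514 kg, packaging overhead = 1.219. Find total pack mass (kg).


m_pack = n * m_cell * overhead = 80 * 0.0514 * 1.219 = 5.013 kg

5.013 kg


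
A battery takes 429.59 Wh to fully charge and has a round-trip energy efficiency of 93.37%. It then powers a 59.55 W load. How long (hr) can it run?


Step 1: E_discharge = eta/100 * E_charge = 93.37/100 * 429.59 = 401.11 Wh
Step 2: t = E_discharge / P = 401.11 / 59.55 = 6.736 hr

6.736 hr


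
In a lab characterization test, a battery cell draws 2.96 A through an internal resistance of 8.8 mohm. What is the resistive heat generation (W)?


Convert: R = 8.8 mohm = 0.0088 ohm
Q = I^2 * R = 2.96^2 * 0.0088 = 0.07710 W

0.07710 W


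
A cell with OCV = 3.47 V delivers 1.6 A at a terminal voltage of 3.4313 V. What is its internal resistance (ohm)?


R = (OCV - V) / I = (3.47 - 3.4313) / 1.6 = 0.02419 ohm

0.02419 ohm


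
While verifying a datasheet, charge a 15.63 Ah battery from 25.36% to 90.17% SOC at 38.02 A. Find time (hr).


delta_Ah = 15.63 * (90.17 - 25.36) / 100 = 10.13 Ah
t = delta_Ah / I = 10.13 / 38.02 = 0.2664 hr

0.2664 hr


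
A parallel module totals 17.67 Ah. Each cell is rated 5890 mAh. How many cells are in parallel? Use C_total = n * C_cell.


Convert: C_cell = 5890 mAh = 5.89 Ah
n = C_total / C_cell = 17.67 / 5.89 = 3

3


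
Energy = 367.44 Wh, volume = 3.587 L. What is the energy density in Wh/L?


ED = E / V = 367.44 / 3.587 = 102.4 Wh/L

102.4 Wh/L


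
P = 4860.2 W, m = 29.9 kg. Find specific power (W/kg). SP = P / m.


Specific power = 4860.2 W / 29.9 kg = 162.5 W/kg

162.5 W/kg


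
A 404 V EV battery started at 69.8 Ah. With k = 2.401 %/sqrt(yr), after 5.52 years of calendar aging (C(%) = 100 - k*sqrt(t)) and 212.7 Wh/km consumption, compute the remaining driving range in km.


Step 1: capacity retention = 100 - 2.401 * sqrt(5.52) = 100 - 2.401 * 2.3495 = 94.359%
Step 2: C_now = 69.8 * 94.359/100 = 65.863 Ah
Step 3: E_pack = V * C_now = 404 * 65.863 = 26609 Wh
Step 4: range = E_pack / consumption = 26609 / 212.7 = 125.1 km

125.1 km


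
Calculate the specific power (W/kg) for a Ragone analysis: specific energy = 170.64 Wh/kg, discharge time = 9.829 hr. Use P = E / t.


Specific power = 170.64 Wh/kg / 9.829 hr = 17.36 W/kg

17.36 W/kg


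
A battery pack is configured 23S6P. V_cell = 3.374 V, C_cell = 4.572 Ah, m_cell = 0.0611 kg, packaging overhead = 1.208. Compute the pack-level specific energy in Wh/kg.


Step 1: V_pack = 23 * 3.374 = 77.602 V
Step 2: C_pack = 6 * 4.572 = 27.432 Ah
Step 3: E_pack = V_pack * C_pack = 77.602 * 27.432 = 2128.8 Wh
Step 4: m_pack = 23 * 6 * 0.0611 * 1.208 = 10.186 kg
Step 5: ED = E_pack / m_pack = 2128.8 / 10.186 = 209.0 Wh/kg

209.0 Wh/kg


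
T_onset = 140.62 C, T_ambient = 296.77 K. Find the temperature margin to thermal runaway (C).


Convert: T_ambient = 296.77 K = 23.62 C
margin = 140.62 - 23.62 = 117 C

117 C


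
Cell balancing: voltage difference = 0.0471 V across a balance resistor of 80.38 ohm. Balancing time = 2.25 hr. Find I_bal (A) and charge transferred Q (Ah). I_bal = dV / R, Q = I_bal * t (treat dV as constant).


First, Ohm's law: I_bal = 0.0471 V / 80.38 ohm = 5.8597e-04 A
Then Q = I * t = 5.8597e-04 A * 2.25 hr = 0.001318 Ah

I=5.8597e-04 A, Q=0.001318 Ah


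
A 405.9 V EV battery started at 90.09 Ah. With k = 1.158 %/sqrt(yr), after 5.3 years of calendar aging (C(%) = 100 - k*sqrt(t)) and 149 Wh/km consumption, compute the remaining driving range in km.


Step 1: capacity retention = 100 - 1.158 * sqrt(5.3) = 100 - 1.158 * 2.3022 = 97.334%
Step 2: C_now = 90.09 * 97.334/100 = 87.688 Ah
Step 3: E_pack = V * C_now = 405.9 * 87.688 = 35593 Wh
Step 4: range = E_pack / consumption = 35593 / 149 = 238.9 km

238.9 km


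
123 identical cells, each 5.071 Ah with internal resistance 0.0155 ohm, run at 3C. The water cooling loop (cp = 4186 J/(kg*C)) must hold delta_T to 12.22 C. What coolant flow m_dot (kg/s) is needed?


Step 1: I = 3 * 5.071 = 15.213 A
Step 2: Q_cell = I^2 * R = 15.213^2 * 0.0155 = 3.5872 W
Step 3: Q_total = 123 * 3.5872 = 441.23 W
Step 4: m_dot = Q_total / (cp * dT) = 441.23 / (4186 * 12.22) = 0.008626 kg/s

0.008626 kg/s


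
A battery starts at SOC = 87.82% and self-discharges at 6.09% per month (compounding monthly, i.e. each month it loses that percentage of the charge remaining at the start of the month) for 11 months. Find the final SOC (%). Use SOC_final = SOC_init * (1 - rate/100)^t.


Monthly retention factor = 1 - 6.09/100 = 0.9391
Over 11 months: factor^11 = 0.50099
SOC_final = 87.82 * 0.50099 = 44.00%

44.00%


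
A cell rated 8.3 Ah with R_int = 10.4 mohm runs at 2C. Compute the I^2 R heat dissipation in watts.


Convert: R = 10.4 mohm = 0.0104 ohm
Step 1: I = C_rate * capacity = 2 * 8.3 = 16.6 A
Step 2: Q = I^2 * R = 16.6^2 * 0.0104 = 275.56 * 0.0104 = 2.866 W

2.866 W


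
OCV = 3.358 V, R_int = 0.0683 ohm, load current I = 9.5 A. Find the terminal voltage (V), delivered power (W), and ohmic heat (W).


Step 1: V_terminal = OCV - I*R = 3.358 - 9.5 * 0.0683 = 2.7092 V
Step 2: P_out = V_terminal * I = 2.7092 * 9.5 = 25.74 W
Step 3: Q = I^2 * R = 9.5^2 * 0.0683 = 6.164 W

V=2.7092 V, P=25.74 W, Q=6.164 W


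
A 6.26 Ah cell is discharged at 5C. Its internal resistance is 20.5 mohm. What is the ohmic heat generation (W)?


Convert: R = 20.5 mohm = 0.0205 ohm
Step 1: I = C_rate * capacity = 5 * 6.26 = 31.3 A
Step 2: Q = I^2 * R = 31.3^2 * 0.0205 = 979.69 * 0.0205 = 20.08 W

20.08 W


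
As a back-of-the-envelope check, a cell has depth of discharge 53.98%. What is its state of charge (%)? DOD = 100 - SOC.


SOC = 100 - DOD = 100 - 53.98 = 46.02%

46.02%


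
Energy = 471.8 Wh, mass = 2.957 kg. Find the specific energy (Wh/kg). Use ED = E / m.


ED = E / m = 471.8 / 2.957 = 159.6 Wh/kg

159.6 Wh/kg


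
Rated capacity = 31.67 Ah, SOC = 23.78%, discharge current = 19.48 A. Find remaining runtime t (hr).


Step 1: remaining = SOC/100 * C_total = 23.78/100 * 31.67 = 7.5311 Ah
Step 2: t = remaining / I = 7.5311 / 19.48 = 0.3866 hr

0.3866 hr


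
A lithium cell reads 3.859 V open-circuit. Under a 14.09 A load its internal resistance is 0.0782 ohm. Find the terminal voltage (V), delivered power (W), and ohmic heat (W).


Step 1: V_terminal = OCV - I*R = 3.859 - 14.09 * 0.0782 = 2.7572 V
Step 2: P_out = V_terminal * I = 2.7572 * 14.09 = 38.85 W
Step 3: Q = I^2 * R = 14.09^2 * 0.0782 = 15.52 W

V=2.7572 V, P=38.85 W, Q=15.52 W


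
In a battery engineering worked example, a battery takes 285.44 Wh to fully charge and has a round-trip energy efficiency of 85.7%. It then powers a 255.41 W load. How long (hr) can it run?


Step 1: E_discharge = eta/100 * E_charge = 85.7/100 * 285.44 = 244.62 Wh
Step 2: t = E_discharge / P = 244.62 / 255.41 = 0.9578 hr

0.9578 hr


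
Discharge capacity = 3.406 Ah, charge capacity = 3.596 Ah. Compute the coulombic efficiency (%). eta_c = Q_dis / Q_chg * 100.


eta_c = Q_dis / Q_chg * 100 = 3.406 / 3.596 * 100 = 94.72%

94.72%


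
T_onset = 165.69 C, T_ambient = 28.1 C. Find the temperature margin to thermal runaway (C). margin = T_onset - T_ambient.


Safety margin = 165.69 C - 28.1 C = 137.59 C

137.59 C


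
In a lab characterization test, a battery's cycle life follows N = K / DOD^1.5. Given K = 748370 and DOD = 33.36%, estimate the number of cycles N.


Step 1: DOD^1.5 = 33.36^1.5 = 192.68
Step 2: N = 748370 / 192.68 = 3884 cycles

3884 cycles


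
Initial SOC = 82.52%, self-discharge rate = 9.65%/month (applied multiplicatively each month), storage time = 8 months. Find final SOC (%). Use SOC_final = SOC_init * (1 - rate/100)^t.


Monthly retention factor = 1 - 9.65/100 = 0.9035
Over 8 months: factor^8 = 0.44404
SOC_final = 82.52 * 0.44404 = 36.64%

36.64%


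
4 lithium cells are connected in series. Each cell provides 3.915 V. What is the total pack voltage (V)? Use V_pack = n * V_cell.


V_pack = n * V_cell = 4 * 3.915 = 15.66 V

15.66 V


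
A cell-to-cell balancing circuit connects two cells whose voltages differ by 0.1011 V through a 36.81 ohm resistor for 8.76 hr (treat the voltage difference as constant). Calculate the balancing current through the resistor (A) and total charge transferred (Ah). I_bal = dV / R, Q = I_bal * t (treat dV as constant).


First, Ohm's law: I_bal = 0.1011 V / 36.81 ohm = 0.0027465 A
Then Q = I * t = 0.0027465 A * 8.76 hr = 0.02406 Ah

I=0.0027465 A, Q=0.02406 Ah


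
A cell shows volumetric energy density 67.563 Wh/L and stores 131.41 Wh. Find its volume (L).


V = E / ED = 131.41 / 67.563 = 1.945 L

1.945 L


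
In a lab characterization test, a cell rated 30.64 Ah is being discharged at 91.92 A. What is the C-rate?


C_rate = I / capacity = 91.92 / 30.64 = 3C

3C


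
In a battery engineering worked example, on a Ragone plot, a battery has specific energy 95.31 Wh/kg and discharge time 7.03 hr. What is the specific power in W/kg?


Specific power = 95.31 Wh/kg / 7.03 hr = 13.56 W/kg

13.56 W/kg


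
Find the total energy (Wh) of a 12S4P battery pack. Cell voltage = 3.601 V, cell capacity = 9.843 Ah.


E = Ns * Vcell * Np * Ccell = 12 * 3.601 * 4 * 9.843 = 1701 Wh

1701 Wh


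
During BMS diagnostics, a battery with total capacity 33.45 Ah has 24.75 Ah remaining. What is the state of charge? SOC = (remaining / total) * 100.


SOC = (remaining / total) * 100 = (24.75 / 33.45) * 100 = 73.99%

73.99%


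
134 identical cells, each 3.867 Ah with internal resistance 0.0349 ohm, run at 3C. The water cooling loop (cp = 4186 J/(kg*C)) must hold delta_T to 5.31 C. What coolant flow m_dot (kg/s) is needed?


Step 1: I = 3 * 3.867 = 11.601 A
Step 2: Q_cell = I^2 * R = 11.601^2 * 0.0349 = 4.697 W
Step 3: Q_total = 134 * 4.697 = 629.4 W
Step 4: m_dot = Q_total / (cp * dT) = 629.4 / (4186 * 5.31) = 0.02832 kg/s

0.02832 kg/s


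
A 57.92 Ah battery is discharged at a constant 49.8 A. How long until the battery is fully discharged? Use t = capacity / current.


Runtime = 57.92 Ah / 49.8 A = 1.163 hr

1.163 hr


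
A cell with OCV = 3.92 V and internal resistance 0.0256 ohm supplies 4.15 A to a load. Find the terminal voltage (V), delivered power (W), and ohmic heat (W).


Step 1: V_terminal = OCV - I*R = 3.92 - 4.15 * 0.0256 = 3.8138 V
Step 2: P_out = V_terminal * I = 3.8138 * 4.15 = 15.83 W
Step 3: Q = I^2 * R = 4.15^2 * 0.0256 = 0.4409 W

V=3.8138 V, P=15.83 W, Q=0.4409 W


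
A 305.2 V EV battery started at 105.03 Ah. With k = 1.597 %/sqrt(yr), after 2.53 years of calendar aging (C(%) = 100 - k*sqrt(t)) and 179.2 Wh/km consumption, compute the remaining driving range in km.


Step 1: capacity retention = 100 - 1.597 * sqrt(2.53) = 100 - 1.597 * 1.5906 = 97.46%
Step 2: C_now = 105.03 * 97.46/100 = 102.36 Ah
Step 3: E_pack = V * C_now = 305.2 * 102.36 = 31240 Wh
Step 4: range = E_pack / consumption = 31240 / 179.2 = 174.3 km

174.3 km


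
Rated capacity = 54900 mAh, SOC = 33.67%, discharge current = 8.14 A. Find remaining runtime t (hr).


Convert: C_total = 54900 mAh = 54.9 Ah
Step 1: remaining = SOC/100 * C_total = 33.67/100 * 54.9 = 18.485 Ah
Step 2: t = remaining / I = 18.485 / 8.14 = 2.271 hr

2.271 hr


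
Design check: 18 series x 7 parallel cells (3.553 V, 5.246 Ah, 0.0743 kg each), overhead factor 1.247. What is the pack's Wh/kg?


Step 1: V_pack = 18 * 3.553 = 63.954 V
Step 2: C_pack = 7 * 5.246 = 36.722 Ah
Step 3: E_pack = V_pack * C_pack = 63.954 * 36.722 = 2348.5 Wh
Step 4: m_pack = 18 * 7 * 0.0743 * 1.247 = 11.674 kg
Step 5: ED = E_pack / m_pack = 2348.5 / 11.674 = 201.2 Wh/kg

201.2 Wh/kg


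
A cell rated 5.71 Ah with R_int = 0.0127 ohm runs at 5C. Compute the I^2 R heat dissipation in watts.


Step 1: I = C_rate * capacity = 5 * 5.71 = 28.55 A
Step 2: Q = I^2 * R = 28.55^2 * 0.0127 = 815.1 * 0.0127 = 10.35 W

10.35 W


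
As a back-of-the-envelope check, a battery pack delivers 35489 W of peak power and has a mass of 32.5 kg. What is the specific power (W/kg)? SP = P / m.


SP = P / m = 35489 / 32.5 = 1092 W/kg

1092 W/kg


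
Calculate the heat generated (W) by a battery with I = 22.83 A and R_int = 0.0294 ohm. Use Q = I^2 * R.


I^2 = 521.21
Q = 521.21 * 0.0294 = 15.32 W

15.32 W


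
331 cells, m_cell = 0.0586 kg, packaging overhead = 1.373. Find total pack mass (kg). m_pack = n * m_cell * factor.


Cell mass sum = 331 * 0.0586 = 19.397 kg
With overhead 1.373: m_pack = 19.397 * 1.373 = 26.63 kg

26.63 kg


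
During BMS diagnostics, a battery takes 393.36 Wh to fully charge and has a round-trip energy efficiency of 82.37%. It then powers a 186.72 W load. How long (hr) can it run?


Step 1: E_discharge = eta/100 * E_charge = 82.37/100 * 393.36 = 324.01 Wh
Step 2: t = E_discharge / P = 324.01 / 186.72 = 1.735 hr

1.735 hr


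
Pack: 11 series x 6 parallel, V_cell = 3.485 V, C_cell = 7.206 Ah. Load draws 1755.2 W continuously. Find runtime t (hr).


Step 1: E_pack = Ns * V_cell * Np * C_cell = 11 * 3.485 * 6 * 7.206 = 1657.5 Wh
Step 2: t = E_pack / P = 1657.5 / 1755.2 = 0.9443 hr

0.9443 hr


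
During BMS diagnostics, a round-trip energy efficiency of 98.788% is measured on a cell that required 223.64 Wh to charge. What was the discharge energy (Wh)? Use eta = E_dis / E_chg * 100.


E_dis = eta/100 * E_chg = 98.788/100 * 223.64 = 220.9 Wh

220.9 Wh


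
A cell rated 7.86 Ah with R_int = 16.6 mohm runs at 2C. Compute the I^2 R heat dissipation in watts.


Convert: R = 16.6 mohm = 0.0166 ohm
Step 1: I = C_rate * capacity = 2 * 7.86 = 15.72 A
Step 2: Q = I^2 * R = 15.72^2 * 0.0166 = 247.12 * 0.0166 = 4.102 W

4.102 W


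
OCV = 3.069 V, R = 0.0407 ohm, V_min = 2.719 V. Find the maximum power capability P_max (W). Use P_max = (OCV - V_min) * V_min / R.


dV = OCV - V_min = 0.35 V (so I_max = dV / R)
P_max = dV * V_min / R = 0.35 * 2.719 / 0.0407 = 23.38 W

23.38 W


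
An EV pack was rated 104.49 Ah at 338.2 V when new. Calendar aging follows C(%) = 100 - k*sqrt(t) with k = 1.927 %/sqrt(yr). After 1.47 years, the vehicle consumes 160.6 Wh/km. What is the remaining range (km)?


Step 1: capacity retention = 100 - 1.927 * sqrt(1.47) = 100 - 1.927 * 1.2124 = 97.664%
Step 2: C_now = 104.49 * 97.664/100 = 102.05 Ah
Step 3: E_pack = V * C_now = 338.2 * 102.05 = 34513 Wh
Step 4: range = E_pack / consumption = 34513 / 160.6 = 214.9 km

214.9 km


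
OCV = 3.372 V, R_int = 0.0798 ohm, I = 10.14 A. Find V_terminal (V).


V = OCV - I*R = 3.372 - 10.14 * 0.0798 = 2.563 V

2.563 V


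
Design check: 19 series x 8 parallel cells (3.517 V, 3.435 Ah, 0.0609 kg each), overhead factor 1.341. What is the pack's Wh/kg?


Step 1: V_pack = 19 * 3.517 = 66.823 V
Step 2: C_pack = 8 * 3.435 = 27.48 Ah
Step 3: E_pack = V_pack * C_pack = 66.823 * 27.48 = 1836.3 Wh
Step 4: m_pack = 19 * 8 * 0.0609 * 1.341 = 12.413 kg
Step 5: ED = E_pack / m_pack = 1836.3 / 12.413 = 147.9 Wh/kg

147.9 Wh/kg


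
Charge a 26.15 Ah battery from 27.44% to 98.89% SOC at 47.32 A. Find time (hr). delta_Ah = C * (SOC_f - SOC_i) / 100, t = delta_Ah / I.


Step 1: dSOC = 98.89% - 27.44% = 71.45%
Step 2: delta_Ah = 26.15 * 71.45 / 100 = 18.684 Ah
Step 3: t = 18.684 / 47.32 = 0.3948 hr

0.3948 hr


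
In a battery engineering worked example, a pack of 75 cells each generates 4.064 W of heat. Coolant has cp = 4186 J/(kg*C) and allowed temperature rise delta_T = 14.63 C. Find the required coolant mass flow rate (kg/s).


Step 1: Total heat Q = 75 * 4.064 W = 304.8 W
Step 2: denom = cp * dT = 4186 * 14.63 = 61241
Step 3: m_dot = 304.8 / 61241 = 0.004977 kg/s

0.004977 kg/s


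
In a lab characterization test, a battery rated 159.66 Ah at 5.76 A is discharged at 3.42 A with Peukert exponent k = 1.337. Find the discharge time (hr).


Step 1: t_rated = C / I_rated = 159.66 / 5.76 = 27.719 hr
Step 2: ratio = 5.76 / 3.42 = 1.6842
Step 3: ratio^k = 1.6842^1.337 = 2.0077
Step 4: t = t_rated * ratio^k = 27.719 * 2.0077 = 55.65 hr

55.65 hr


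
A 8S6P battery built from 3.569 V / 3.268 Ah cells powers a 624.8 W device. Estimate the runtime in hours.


Step 1: E_pack = Ns * V_cell * Np * C_cell = 8 * 3.569 * 6 * 3.268 = 559.85 Wh
Step 2: t = E_pack / P = 559.85 / 624.8 = 0.8960 hr

0.8960 hr


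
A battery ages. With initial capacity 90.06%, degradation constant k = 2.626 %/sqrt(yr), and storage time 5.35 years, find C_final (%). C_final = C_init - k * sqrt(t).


sqrt(t) = sqrt(5.35) = 2.313
C_final = 90.06 - 2.626 * 2.313 = 83.99%

83.99%


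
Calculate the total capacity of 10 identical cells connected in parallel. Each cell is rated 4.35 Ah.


C_total = 10 * 4.35 = 43.5 Ah

43.5 Ah


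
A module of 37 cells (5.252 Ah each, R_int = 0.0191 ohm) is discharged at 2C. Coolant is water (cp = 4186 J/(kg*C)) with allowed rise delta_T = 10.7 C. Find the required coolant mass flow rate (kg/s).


Step 1: I = 2 * 5.252 = 10.504 A
Step 2: Q_cell = I^2 * R = 10.504^2 * 0.0191 = 2.1074 W
Step 3: Q_total = 37 * 2.1074 = 77.974 W
Step 4: m_dot = Q_total / (cp * dT) = 77.974 / (4186 * 10.7) = 0.001741 kg/s

0.001741 kg/s


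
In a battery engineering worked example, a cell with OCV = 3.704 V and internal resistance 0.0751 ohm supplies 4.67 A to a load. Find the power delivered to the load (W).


Step 1: V_terminal = OCV - I*R = 3.704 - 4.67 * 0.0751 = 3.3533 V
Step 2: P_out = V_terminal * I = 3.3533 * 4.67 = 15.66 W

15.66 W


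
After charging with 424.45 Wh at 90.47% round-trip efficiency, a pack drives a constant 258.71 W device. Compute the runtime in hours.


Step 1: E_discharge = eta/100 * E_charge = 90.47/100 * 424.45 = 384 Wh
Step 2: t = E_discharge / P = 384 / 258.71 = 1.484 hr

1.484 hr


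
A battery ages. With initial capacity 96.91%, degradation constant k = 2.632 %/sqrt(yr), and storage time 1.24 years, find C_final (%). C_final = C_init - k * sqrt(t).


sqrt(t) = sqrt(1.24) = 1.1136
C_final = 96.91 - 2.632 * 1.1136 = 93.98%

93.98%


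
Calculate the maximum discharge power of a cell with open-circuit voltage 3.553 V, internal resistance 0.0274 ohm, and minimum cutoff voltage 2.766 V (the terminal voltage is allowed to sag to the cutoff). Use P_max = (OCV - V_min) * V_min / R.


dV = OCV - V_min = 0.787 V (so I_max = dV / R)
P_max = dV * V_min / R = 0.787 * 2.766 / 0.0274 = 79.45 W

79.45 W


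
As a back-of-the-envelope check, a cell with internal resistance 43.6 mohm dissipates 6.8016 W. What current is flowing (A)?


Convert: R = 43.6 mohm = 0.0436 ohm
I = sqrt(Q / R) = sqrt(6.8016 / 0.0436) = sqrt(156) = 12.49 A

12.49 A


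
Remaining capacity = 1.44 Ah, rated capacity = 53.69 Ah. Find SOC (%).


SOC = (remaining / total) * 100 = (1.44 / 53.69) * 100 = 2.682%

2.682%


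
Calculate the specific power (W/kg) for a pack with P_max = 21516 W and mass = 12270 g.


Convert: m = 12270 g = 12.27 kg
Specific power = 21516 W / 12.27 kg = 1754 W/kg

1754 W/kg


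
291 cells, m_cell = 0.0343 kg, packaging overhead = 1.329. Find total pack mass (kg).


Cell mass sum = 291 * 0.0343 = 9.9813 kg
With overhead 1.329: m_pack = 9.9813 * 1.329 = 13.27 kg

13.27 kg


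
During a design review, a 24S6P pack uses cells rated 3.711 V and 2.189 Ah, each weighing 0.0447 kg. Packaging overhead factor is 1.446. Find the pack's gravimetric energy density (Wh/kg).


Step 1: V_pack = 24 * 3.711 = 89.064 V
Step 2: C_pack = 6 * 2.189 = 13.134 Ah
Step 3: E_pack = V_pack * C_pack = 89.064 * 13.134 = 1169.8 Wh
Step 4: m_pack = 24 * 6 * 0.0447 * 1.446 = 9.3076 kg
Step 5: ED = E_pack / m_pack = 1169.8 / 9.3076 = 125.7 Wh/kg

125.7 Wh/kg


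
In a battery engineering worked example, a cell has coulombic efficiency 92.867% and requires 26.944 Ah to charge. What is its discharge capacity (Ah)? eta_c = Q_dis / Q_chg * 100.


Q_dis = eta/100 * Q_chg = 92.867/100 * 26.944 = 25.02 Ah

25.02 Ah


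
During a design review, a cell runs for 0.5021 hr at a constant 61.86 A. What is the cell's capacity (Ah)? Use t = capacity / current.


C = I * t = 61.86 * 0.5021 = 31.06 Ah

31.06 Ah


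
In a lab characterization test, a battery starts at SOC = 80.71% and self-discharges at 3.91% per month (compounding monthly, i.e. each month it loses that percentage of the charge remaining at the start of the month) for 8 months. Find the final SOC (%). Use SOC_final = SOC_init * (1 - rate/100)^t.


Monthly retention factor = 1 - 3.91/100 = 0.9609
Over 8 months: factor^8 = 0.72682
SOC_final = 80.71 * 0.72682 = 58.66%

58.66%


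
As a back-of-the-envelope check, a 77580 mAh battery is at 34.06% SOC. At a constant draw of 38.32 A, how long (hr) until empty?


Convert: C_total = 77580 mAh = 77.58 Ah
Step 1: remaining = SOC/100 * C_total = 34.06/100 * 77.58 = 26.424 Ah
Step 2: t = remaining / I = 26.424 / 38.32 = 0.6896 hr

0.6896 hr


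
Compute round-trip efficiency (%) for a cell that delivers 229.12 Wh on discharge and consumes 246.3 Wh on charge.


eta_e = E_dis / E_chg * 100 = 229.12 / 246.3 * 100 = 93.02%

93.02%


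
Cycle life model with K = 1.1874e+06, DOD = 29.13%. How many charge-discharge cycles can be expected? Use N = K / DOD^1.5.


Step 1: DOD^1.5 = 29.13^1.5 = 157.22
Step 2: N = 1.1874e+06 / 157.22 = 7552 cycles

7552 cycles


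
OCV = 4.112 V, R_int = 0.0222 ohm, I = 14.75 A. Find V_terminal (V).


V = OCV - I*R = 4.112 - 14.75 * 0.0222 = 3.785 V

3.785 V


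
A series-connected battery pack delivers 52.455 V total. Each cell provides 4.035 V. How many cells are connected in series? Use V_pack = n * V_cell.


Rearranging: n = V_pack / V_cell = 52.455 / 4.035 = 13 cells

13


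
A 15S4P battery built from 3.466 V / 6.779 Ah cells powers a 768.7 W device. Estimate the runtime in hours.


Step 1: E_pack = Ns * V_cell * Np * C_cell = 15 * 3.466 * 4 * 6.779 = 1409.8 Wh
Step 2: t = E_pack / P = 1409.8 / 768.7 = 1.834 hr

1.834 hr


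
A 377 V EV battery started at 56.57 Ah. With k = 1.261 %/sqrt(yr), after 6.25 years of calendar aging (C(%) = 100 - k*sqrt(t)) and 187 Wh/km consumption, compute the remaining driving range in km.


Step 1: capacity retention = 100 - 1.261 * sqrt(6.25) = 100 - 1.261 * 2.5 = 96.848%
Step 2: C_now = 56.57 * 96.848/100 = 54.787 Ah
Step 3: E_pack = V * C_now = 377 * 54.787 = 20655 Wh
Step 4: range = E_pack / consumption = 20655 / 187 = 110.5 km

110.5 km


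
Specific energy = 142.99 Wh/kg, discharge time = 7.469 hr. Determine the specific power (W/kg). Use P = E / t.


Specific power = 142.99 Wh/kg / 7.469 hr = 19.14 W/kg

19.14 W/kg


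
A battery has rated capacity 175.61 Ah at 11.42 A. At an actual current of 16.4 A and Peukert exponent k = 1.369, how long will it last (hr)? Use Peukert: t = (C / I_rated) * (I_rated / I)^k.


Step 1: t_rated = C / I_rated = 175.61 / 11.42 = 15.377 hr
Step 2: ratio = 11.42 / 16.4 = 0.69634
Step 3: ratio^k = 0.69634^1.369 = 0.60929
Step 4: t = t_rated * ratio^k = 15.377 * 0.60929 = 9.369 hr

9.369 hr


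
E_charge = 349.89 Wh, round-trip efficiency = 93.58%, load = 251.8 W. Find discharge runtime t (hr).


Step 1: E_discharge = eta/100 * E_charge = 93.58/100 * 349.89 = 327.43 Wh
Step 2: t = E_discharge / P = 327.43 / 251.8 = 1.300 hr

1.300 hr


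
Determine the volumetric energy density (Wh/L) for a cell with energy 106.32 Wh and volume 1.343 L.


ED = E / V = 106.32 / 1.343 = 79.17 Wh/L

79.17 Wh/L


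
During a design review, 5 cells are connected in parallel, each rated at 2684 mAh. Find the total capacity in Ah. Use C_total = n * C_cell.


Convert: C_cell = 2684 mAh = 2.684 Ah
C_total = 5 * 2.684 = 13.42 Ah

13.42 Ah


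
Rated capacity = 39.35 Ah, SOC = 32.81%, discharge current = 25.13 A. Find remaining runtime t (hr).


Step 1: remaining = SOC/100 * C_total = 32.81/100 * 39.35 = 12.911 Ah
Step 2: t = remaining / I = 12.911 / 25.13 = 0.5138 hr

0.5138 hr


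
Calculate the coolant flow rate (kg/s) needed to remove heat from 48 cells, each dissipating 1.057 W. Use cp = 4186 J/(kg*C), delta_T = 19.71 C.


Q_total = 48 * 1.057 = 50.736 W
m_dot = Q_total / (cp * dT) = 50.736 / (4186 * 19.71) = 6.149e-04 kg/s

6.149e-04 kg/s


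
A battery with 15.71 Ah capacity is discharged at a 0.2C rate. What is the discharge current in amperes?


I = C_rate * capacity = 0.2 * 15.71 = 3.142 A

3.142 A


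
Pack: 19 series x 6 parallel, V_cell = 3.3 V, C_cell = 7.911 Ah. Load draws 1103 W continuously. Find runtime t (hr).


Step 1: E_pack = Ns * V_cell * Np * C_cell = 19 * 3.3 * 6 * 7.911 = 2976.1 Wh
Step 2: t = E_pack / P = 2976.1 / 1103 = 2.698 hr

2.698 hr


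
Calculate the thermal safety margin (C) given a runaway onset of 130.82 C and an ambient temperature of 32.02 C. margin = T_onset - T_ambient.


Safety margin = 130.82 C - 32.02 C = 98.8 C

98.8 C


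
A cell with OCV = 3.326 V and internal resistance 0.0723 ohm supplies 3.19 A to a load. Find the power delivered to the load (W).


Step 1: V_terminal = OCV - I*R = 3.326 - 3.19 * 0.0723 = 3.0954 V
Step 2: P_out = V_terminal * I = 3.0954 * 3.19 = 9.874 W

9.874 W


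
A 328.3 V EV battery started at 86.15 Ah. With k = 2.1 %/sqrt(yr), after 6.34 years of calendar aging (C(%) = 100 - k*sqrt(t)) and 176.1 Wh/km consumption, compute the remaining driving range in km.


Step 1: capacity retention = 100 - 2.1 * sqrt(6.34) = 100 - 2.1 * 2.5179 = 94.712%
Step 2: C_now = 86.15 * 94.712/100 = 81.594 Ah
Step 3: E_pack = V * C_now = 328.3 * 81.594 = 26787 Wh
Step 4: range = E_pack / consumption = 26787 / 176.1 = 152.1 km

152.1 km


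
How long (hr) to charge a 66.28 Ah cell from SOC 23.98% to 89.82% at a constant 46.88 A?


Step 1: dSOC = 89.82% - 23.98% = 65.84%
Step 2: delta_Ah = 66.28 * 65.84 / 100 = 43.639 Ah
Step 3: t = 43.639 / 46.88 = 0.9309 hr

0.9309 hr


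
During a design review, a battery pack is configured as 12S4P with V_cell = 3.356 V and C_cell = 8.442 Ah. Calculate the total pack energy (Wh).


V_pack = 12 * 3.356 = 40.272 V
C_pack = 4 * 8.442 = 33.768 Ah
E = V_pack * C_pack = 40.272 * 33.768 = 1360 Wh

1360 Wh


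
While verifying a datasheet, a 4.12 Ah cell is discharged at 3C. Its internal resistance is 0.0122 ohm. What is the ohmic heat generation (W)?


Step 1: I = C_rate * capacity = 3 * 4.12 = 12.36 A
Step 2: Q = I^2 * R = 12.36^2 * 0.0122 = 152.77 * 0.0122 = 1.864 W

1.864 W


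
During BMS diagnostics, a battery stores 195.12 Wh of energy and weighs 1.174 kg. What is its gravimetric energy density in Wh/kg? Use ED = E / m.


ED = E / m = 195.12 / 1.174 = 166.2 Wh/kg

166.2 Wh/kg


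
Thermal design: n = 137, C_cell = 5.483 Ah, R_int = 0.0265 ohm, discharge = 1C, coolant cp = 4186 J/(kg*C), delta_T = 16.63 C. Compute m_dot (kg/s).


Step 1: I = 1 * 5.483 = 5.483 A
Step 2: Q_cell = I^2 * R = 5.483^2 * 0.0265 = 0.79668 W
Step 3: Q_total = 137 * 0.79668 = 109.15 W
Step 4: m_dot = Q_total / (cp * dT) = 109.15 / (4186 * 16.63) = 0.001568 kg/s

0.001568 kg/s


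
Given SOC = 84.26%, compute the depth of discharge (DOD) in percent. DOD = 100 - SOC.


DOD = 100 - SOC = 100 - 84.26 = 15.74%

15.74%


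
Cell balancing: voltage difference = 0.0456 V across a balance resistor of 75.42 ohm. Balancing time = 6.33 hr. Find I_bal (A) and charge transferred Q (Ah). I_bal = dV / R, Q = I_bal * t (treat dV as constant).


First, Ohm's law: I_bal = 0.0456 V / 75.42 ohm = 6.0461e-04 A
Then Q = I * t = 6.0461e-04 A * 6.33 hr = 0.003827 Ah

I=6.0461e-04 A, Q=0.003827 Ah


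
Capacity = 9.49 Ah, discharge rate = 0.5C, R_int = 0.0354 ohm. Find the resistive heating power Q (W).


Step 1: I = C_rate * capacity = 0.5 * 9.49 = 4.745 A
Step 2: Q = I^2 * R = 4.745^2 * 0.0354 = 22.515 * 0.0354 = 0.7970 W

0.7970 W


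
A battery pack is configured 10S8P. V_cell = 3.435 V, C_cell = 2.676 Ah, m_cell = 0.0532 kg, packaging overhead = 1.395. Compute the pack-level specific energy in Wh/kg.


Step 1: V_pack = 10 * 3.435 = 34.35 V
Step 2: C_pack = 8 * 2.676 = 21.408 Ah
Step 3: E_pack = V_pack * C_pack = 34.35 * 21.408 = 735.36 Wh
Step 4: m_pack = 10 * 8 * 0.0532 * 1.395 = 5.9371 kg
Step 5: ED = E_pack / m_pack = 735.36 / 5.9371 = 123.9 Wh/kg

123.9 Wh/kg


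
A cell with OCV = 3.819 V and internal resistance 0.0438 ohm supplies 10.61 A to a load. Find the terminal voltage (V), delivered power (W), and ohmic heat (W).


Step 1: V_terminal = OCV - I*R = 3.819 - 10.61 * 0.0438 = 3.3543 V
Step 2: P_out = V_terminal * I = 3.3543 * 10.61 = 35.59 W
Step 3: Q = I^2 * R = 10.61^2 * 0.0438 = 4.931 W

V=3.3543 V, P=35.59 W, Q=4.931 W


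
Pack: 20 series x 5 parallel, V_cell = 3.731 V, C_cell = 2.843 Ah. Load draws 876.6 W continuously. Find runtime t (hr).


Step 1: E_pack = Ns * V_cell * Np * C_cell = 20 * 3.731 * 5 * 2.843 = 1060.7 Wh
Step 2: t = E_pack / P = 1060.7 / 876.6 = 1.210 hr

1.210 hr


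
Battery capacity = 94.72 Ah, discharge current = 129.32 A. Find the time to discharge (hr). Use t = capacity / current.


Runtime = 94.72 Ah / 129.32 A = 0.7324 hr

0.7324 hr


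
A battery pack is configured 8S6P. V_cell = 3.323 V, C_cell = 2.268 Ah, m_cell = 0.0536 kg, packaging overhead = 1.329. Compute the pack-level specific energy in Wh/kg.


Step 1: V_pack = 8 * 3.323 = 26.584 V
Step 2: C_pack = 6 * 2.268 = 13.608 Ah
Step 3: E_pack = V_pack * C_pack = 26.584 * 13.608 = 361.76 Wh
Step 4: m_pack = 8 * 6 * 0.0536 * 1.329 = 3.4193 kg
Step 5: ED = E_pack / m_pack = 361.76 / 3.4193 = 105.8 Wh/kg

105.8 Wh/kg


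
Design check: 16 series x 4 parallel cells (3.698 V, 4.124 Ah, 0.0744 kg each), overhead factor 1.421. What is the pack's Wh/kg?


Step 1: V_pack = 16 * 3.698 = 59.168 V
Step 2: C_pack = 4 * 4.124 = 16.496 Ah
Step 3: E_pack = V_pack * C_pack = 59.168 * 16.496 = 976.04 Wh
Step 4: m_pack = 16 * 4 * 0.0744 * 1.421 = 6.7662 kg
Step 5: ED = E_pack / m_pack = 976.04 / 6.7662 = 144.3 Wh/kg

144.3 Wh/kg


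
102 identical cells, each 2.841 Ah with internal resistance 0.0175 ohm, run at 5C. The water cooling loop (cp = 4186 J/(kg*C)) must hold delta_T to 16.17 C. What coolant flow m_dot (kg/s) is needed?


Step 1: I = 5 * 2.841 = 14.205 A
Step 2: Q_cell = I^2 * R = 14.205^2 * 0.0175 = 3.5312 W
Step 3: Q_total = 102 * 3.5312 = 360.18 W
Step 4: m_dot = Q_total / (cp * dT) = 360.18 / (4186 * 16.17) = 0.005321 kg/s

0.005321 kg/s


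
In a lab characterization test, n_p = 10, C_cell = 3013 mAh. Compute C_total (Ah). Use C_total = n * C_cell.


Convert: C_cell = 3013 mAh = 3.013 Ah
C_total = 10 * 3.013 = 30.13 Ah

30.13 Ah


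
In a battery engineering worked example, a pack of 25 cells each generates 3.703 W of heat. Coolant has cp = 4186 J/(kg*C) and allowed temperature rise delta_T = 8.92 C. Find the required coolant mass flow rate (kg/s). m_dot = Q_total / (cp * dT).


Q_total = 25 * 3.703 = 92.575 W
m_dot = Q_total / (cp * dT) = 92.575 / (4186 * 8.92) = 0.002479 kg/s

0.002479 kg/s


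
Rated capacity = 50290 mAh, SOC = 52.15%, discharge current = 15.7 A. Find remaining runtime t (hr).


Convert: C_total = 50290 mAh = 50.29 Ah
Step 1: remaining = SOC/100 * C_total = 52.15/100 * 50.29 = 26.226 Ah
Step 2: t = remaining / I = 26.226 / 15.7 = 1.670 hr

1.670 hr


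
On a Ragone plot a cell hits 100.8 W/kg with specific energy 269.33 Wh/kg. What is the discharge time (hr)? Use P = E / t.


t = E / P = 269.33 / 100.8 = 2.672 hr

2.672 hr


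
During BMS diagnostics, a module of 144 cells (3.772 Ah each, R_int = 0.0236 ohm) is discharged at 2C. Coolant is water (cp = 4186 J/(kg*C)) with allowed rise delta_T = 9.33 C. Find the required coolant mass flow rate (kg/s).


Step 1: I = 2 * 3.772 = 7.544 A
Step 2: Q_cell = I^2 * R = 7.544^2 * 0.0236 = 1.3431 W
Step 3: Q_total = 144 * 1.3431 = 193.41 W
Step 4: m_dot = Q_total / (cp * dT) = 193.41 / (4186 * 9.33) = 0.004952 kg/s

0.004952 kg/s
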